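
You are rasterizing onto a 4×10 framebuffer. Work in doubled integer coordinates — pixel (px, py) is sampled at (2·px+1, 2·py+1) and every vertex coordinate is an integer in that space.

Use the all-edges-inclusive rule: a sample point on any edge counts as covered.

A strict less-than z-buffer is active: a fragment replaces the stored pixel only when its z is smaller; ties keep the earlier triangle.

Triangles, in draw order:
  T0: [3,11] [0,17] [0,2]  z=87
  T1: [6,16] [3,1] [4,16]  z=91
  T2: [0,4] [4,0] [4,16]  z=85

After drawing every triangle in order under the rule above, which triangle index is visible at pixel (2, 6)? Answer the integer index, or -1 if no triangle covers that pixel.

T0:
  2·area = 45
  edge (3, 11)→(0, 17): d=(-3,6) inclusive
  edge (0, 17)→(0, 2): d=(0,-15) inclusive
  edge (0, 2)→(3, 11): d=(3,9) inclusive
    (3,1)@(7, 3): e=[0,105,-60] → ·  [on edge]
    (0,2)@(1, 5): e=[30,15,0] → █  [on edge]
    (1,2)@(3, 5): e=[18,45,-18] → ·
    (0,3)@(1, 7): e=[24,15,6] → █
    (1,3)@(3, 7): e=[12,45,-12] → ·
    (2,3)@(5, 7): e=[0,75,-30] → ·  [on edge]
    (0,4)@(1, 9): e=[18,15,12] → █
    (1,4)@(3, 9): e=[6,45,-6] → ·
    (0,5)@(1, 11): e=[12,15,18] → █
    (1,5)@(3, 11): e=[0,45,0] → █  [on edge]
    (2,5)@(5, 11): e=[-12,75,-18] → ·
    (0,6)@(1, 13): e=[6,15,24] → █
    (0,7)@(1, 15): e=[0,15,30] → █  [on edge]
    (2,8)@(5, 17): e=[-30,75,0] → ·  [on edge]
  covered (7 px):
    · · · ·
    · · · ·
    █ · · ·
    █ · · ·
    █ · · ·
    █ █ · ·
    █ · · ·
    █ · · ·
    · · · ·
    · · · ·
T1:
  2·area = 30  (B↔C swapped to make it positive)
  edge (6, 16)→(4, 16): d=(-2,0) inclusive
  edge (4, 16)→(3, 1): d=(-1,-15) inclusive
  edge (3, 1)→(6, 16): d=(3,15) inclusive
    (1,0)@(3, 1): e=[30,0,0] → █  [on edge]
    (2,0)@(5, 1): e=[30,30,-30] → ·
    (1,1)@(3, 3): e=[26,-2,6] → ·
    (2,5)@(5, 11): e=[10,20,0] → █  [on edge]
    (3,5)@(7, 11): e=[10,50,-30] → ·
    (2,6)@(5, 13): e=[6,18,6] → █
    (3,6)@(7, 13): e=[6,48,-24] → ·
    (2,7)@(5, 15): e=[2,16,12] → █
    (3,7)@(7, 15): e=[2,46,-18] → ·
    (2,8)@(5, 17): e=[-2,14,18] → ·
  covered (4 px):
    · █ · ·
    · · · ·
    · · · ·
    · · · ·
    · · · ·
    · · █ ·
    · · █ ·
    · · █ ·
    · · · ·
    · · · ·
T2:
  2·area = 64
  edge (0, 4)→(4, 0): d=(4,-4) inclusive
  edge (4, 0)→(4, 16): d=(0,16) inclusive
  edge (4, 16)→(0, 4): d=(-4,-12) inclusive
    (1,0)@(3, 1): e=[0,16,48] → █  [on edge]
    (2,0)@(5, 1): e=[8,-16,72] → ·
    (0,1)@(1, 3): e=[0,48,16] → █  [on edge]
    (2,1)@(5, 3): e=[16,-16,64] → ·
    (0,2)@(1, 5): e=[8,48,8] → █
    (2,2)@(5, 5): e=[24,-16,56] → ·
    (0,3)@(1, 7): e=[16,48,0] → █  [on edge]
    (2,3)@(5, 7): e=[32,-16,48] → ·
    (0,4)@(1, 9): e=[24,48,-8] → ·
    (1,4)@(3, 9): e=[32,16,16] → █
    (2,4)@(5, 9): e=[40,-16,40] → ·
    (1,5)@(3, 11): e=[40,16,8] → █
    (1,6)@(3, 13): e=[48,16,0] → █  [on edge]
    (2,9)@(5, 19): e=[80,-16,0] → ·  [on edge]
  covered (10 px):
    · █ · ·
    █ █ · ·
    █ █ · ·
    █ █ · ·
    · █ · ·
    · █ · ·
    · █ · ·
    · · · ·
    · · · ·
    · · · ·

Z-buffer (winner per pixel, '.' = empty):
  . 2 . .
  2 2 . .
  2 2 . .
  2 2 . .
  0 2 . .
  0 2 1 .
  0 2 1 .
  0 . 1 .
  . . . .
  . . . .

Answer: 1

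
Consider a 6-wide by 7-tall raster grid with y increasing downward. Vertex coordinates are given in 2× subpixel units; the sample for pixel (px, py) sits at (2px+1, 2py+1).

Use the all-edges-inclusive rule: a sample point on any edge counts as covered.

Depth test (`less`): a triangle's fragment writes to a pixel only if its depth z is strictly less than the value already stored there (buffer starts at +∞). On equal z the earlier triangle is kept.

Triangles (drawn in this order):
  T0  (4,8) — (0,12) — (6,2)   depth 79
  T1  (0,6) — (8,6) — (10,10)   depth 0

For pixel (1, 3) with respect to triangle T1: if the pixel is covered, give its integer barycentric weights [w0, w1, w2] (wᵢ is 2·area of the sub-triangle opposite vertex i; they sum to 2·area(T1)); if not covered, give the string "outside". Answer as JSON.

T0:
  2·area = 16
  edge (4, 8)→(0, 12): d=(-4,4) inclusive
  edge (0, 12)→(6, 2): d=(6,-10) inclusive
  edge (6, 2)→(4, 8): d=(-2,6) inclusive
    (5,0)@(11, 1): e=[0,44,-28] → ·  [on edge]
    (4,1)@(9, 3): e=[0,36,-20] → ·  [on edge]
    (2,2)@(5, 5): e=[8,8,0] → █  [on edge]
    (3,2)@(7, 5): e=[0,28,-12] → ·  [on edge]
    (1,3)@(3, 7): e=[8,0,8] → █  [on edge]
    (2,3)@(5, 7): e=[0,20,-4] → ·  [on edge]
    (1,4)@(3, 9): e=[0,12,4] → █  [on edge]
    (2,4)@(5, 9): e=[-8,32,-8] → ·
    (0,5)@(1, 11): e=[0,4,12] → █  [on edge]
    (1,5)@(3, 11): e=[-8,24,0] → ·  [on edge]
    (0,6)@(1, 13): e=[-8,16,8] → ·
  covered (4 px):
    · · · · · ·
    · · · · · ·
    · · █ · · ·
    · █ · · · ·
    · █ · · · ·
    █ · · · · ·
    · · · · · ·
T1:
  2·area = 32
  edge (0, 6)→(8, 6): d=(8,0) inclusive
  edge (8, 6)→(10, 10): d=(2,4) inclusive
  edge (10, 10)→(0, 6): d=(-10,-4) inclusive
    (1,3)@(3, 7): e=[8,22,2] → █
    (2,3)@(5, 7): e=[8,14,10] → █
    (3,3)@(7, 7): e=[8,6,18] → █
    (4,3)@(9, 7): e=[8,-2,26] → ·
    (1,4)@(3, 9): e=[24,26,-18] → ·
    (2,4)@(5, 9): e=[24,18,-10] → ·
    (3,4)@(7, 9): e=[24,10,-2] → ·
    (4,4)@(9, 9): e=[24,2,6] → █
    (5,4)@(11, 9): e=[24,-6,14] → ·
    (4,5)@(9, 11): e=[40,6,-14] → ·
  covered (4 px):
    · · · · · ·
    · · · · · ·
    · · · · · ·
    · █ █ █ · ·
    · · · · █ ·
    · · · · · ·
    · · · · · ·

Final: [22,2,8]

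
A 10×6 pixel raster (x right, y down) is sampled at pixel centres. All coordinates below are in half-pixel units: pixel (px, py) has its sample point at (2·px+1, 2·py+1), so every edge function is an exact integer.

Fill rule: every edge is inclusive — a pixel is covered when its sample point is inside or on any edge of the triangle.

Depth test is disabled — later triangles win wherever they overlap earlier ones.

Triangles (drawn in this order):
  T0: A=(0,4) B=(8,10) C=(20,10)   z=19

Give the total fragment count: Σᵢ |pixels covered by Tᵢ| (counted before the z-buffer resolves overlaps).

T0:
  2·area = 72  (B↔C swapped to make it positive)
  edge (0, 4)→(20, 10): d=(20,6) inclusive
  edge (20, 10)→(8, 10): d=(-12,0) inclusive
  edge (8, 10)→(0, 4): d=(-8,-6) inclusive
    (1,2)@(3, 5): e=[2,60,10] → X
    (2,2)@(5, 5): e=[-10,60,22] → .
    (1,3)@(3, 7): e=[42,36,-6] → .
    (2,3)@(5, 7): e=[30,36,6] → X
    (3,3)@(7, 7): e=[18,36,18] → X
    (4,3)@(9, 7): e=[6,36,30] → X
    (5,3)@(11, 7): e=[-6,36,42] → .
    (2,4)@(5, 9): e=[70,12,-10] → .
    (3,4)@(7, 9): e=[58,12,2] → X
    (5,4)@(11, 9): e=[34,12,26] → X
    (6,4)@(13, 9): e=[22,12,38] → X
    (7,4)@(15, 9): e=[10,12,50] → X
  covered (9 px):
    . . . . . . . . . .
    . . . . . . . . . .
    . X . . . . . . . .
    . . X X X . . . . .
    . . . X X X X X . .
    . . . . . . . . . .

Result: 9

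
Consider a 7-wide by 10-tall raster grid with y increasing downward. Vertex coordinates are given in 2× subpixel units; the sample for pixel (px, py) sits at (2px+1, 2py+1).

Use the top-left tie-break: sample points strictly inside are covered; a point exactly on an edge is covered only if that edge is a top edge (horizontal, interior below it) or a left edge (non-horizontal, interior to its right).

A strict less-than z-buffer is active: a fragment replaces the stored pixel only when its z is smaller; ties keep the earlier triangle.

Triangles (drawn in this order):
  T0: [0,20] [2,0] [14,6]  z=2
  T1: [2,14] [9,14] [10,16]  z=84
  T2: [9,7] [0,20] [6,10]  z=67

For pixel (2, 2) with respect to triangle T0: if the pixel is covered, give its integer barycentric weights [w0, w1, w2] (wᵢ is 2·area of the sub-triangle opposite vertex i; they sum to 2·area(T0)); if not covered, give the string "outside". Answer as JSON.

T0:
  2·area = 252
  edge (0, 20)→(2, 0): d=(2,-20) top-left  bias=+0
  edge (2, 0)→(14, 6): d=(12,6) right/bottom  bias=-1
  edge (14, 6)→(0, 20): d=(-14,14) right/bottom  bias=-1
    (1,0)@(3, 1): e=[22,6,224] → █
    (2,0)@(5, 1): e=[62,-6,196] → ·
    (1,1)@(3, 3): e=[26,30,196] → █
    (2,1)@(5, 3): e=[66,18,168] → █
    (3,1)@(7, 3): e=[106,6,140] → █
    (4,1)@(9, 3): e=[146,-6,112] → ·
    (1,2)@(3, 5): e=[30,54,168] → █
    (4,2)@(9, 5): e=[150,18,84] → █
    (5,2)@(11, 5): e=[190,6,56] → █
    (6,2)@(13, 5): e=[230,-6,28] → ·
    (1,3)@(3, 7): e=[34,78,140] → █
    (6,3)@(13, 7): e=[234,18,0] → ·  [on edge]
    (5,4)@(11, 9): e=[198,54,0] → ·  [on edge]
    (4,5)@(9, 11): e=[162,90,0] → ·  [on edge]
    (3,6)@(7, 13): e=[126,126,0] → ·  [on edge]
    (2,7)@(5, 15): e=[90,162,0] → ·  [on edge]
    (1,8)@(3, 17): e=[54,198,0] → ·  [on edge]
    (0,9)@(1, 19): e=[18,234,0] → ·  [on edge]
  covered (28 px):
    · █ · · · · ·
    · █ █ █ · · ·
    · █ █ █ █ █ ·
    · █ █ █ █ █ ·
    · █ █ █ █ · ·
    █ █ █ █ · · ·
    █ █ █ · · · ·
    █ █ · · · · ·
    █ · · · · · ·
    · · · · · · ·
T1:
  2·area = 14
  edge (2, 14)→(9, 14): d=(7,0) top-left  bias=+0
  edge (9, 14)→(10, 16): d=(1,2) right/bottom  bias=-1
  edge (10, 16)→(2, 14): d=(-8,-2) top-left  bias=+0
    (3,7)@(7, 15): e=[7,5,2] → █
    (4,7)@(9, 15): e=[7,1,6] → █
    (5,7)@(11, 15): e=[7,-3,10] → ·
    (3,8)@(7, 17): e=[21,7,-14] → ·
    (4,8)@(9, 17): e=[21,3,-10] → ·
  covered (2 px):
    · · · · · · ·
    · · · · · · ·
    · · · · · · ·
    · · · · · · ·
    · · · · · · ·
    · · · · · · ·
    · · · · · · ·
    · · · █ █ · ·
    · · · · · · ·
    · · · · · · ·
T2:
  2·area = 12
  edge (9, 7)→(0, 20): d=(-9,13) right/bottom  bias=-1
  edge (0, 20)→(6, 10): d=(6,-10) top-left  bias=+0
  edge (6, 10)→(9, 7): d=(3,-3) top-left  bias=+0
    (6,1)@(13, 3): e=[-16,28,0] → ·  [on edge]
    (4,2)@(9, 5): e=[18,0,-6] → ·  [on edge]
    (5,2)@(11, 5): e=[-8,20,0] → ·  [on edge]
    (4,3)@(9, 7): e=[0,12,0] → ·  [on edge]
    (3,4)@(7, 9): e=[8,4,0] → █  [on edge]
    (4,4)@(9, 9): e=[-18,24,6] → ·
    (2,5)@(5, 11): e=[16,-4,0] → ·  [on edge]
    (3,5)@(7, 11): e=[-10,16,6] → ·
    (1,6)@(3, 13): e=[24,-12,0] → ·  [on edge]
    (0,7)@(1, 15): e=[32,-20,0] → ·  [on edge]
    (1,7)@(3, 15): e=[6,0,6] → █  [on edge]
    (2,7)@(5, 15): e=[-20,20,12] → ·
  covered (2 px):
    · · · · · · ·
    · · · · · · ·
    · · · · · · ·
    · · · · · · ·
    · · · █ · · ·
    · · · · · · ·
    · · · · · · ·
    · █ · · · · ·
    · · · · · · ·
    · · · · · · ·

Result: [42,140,70]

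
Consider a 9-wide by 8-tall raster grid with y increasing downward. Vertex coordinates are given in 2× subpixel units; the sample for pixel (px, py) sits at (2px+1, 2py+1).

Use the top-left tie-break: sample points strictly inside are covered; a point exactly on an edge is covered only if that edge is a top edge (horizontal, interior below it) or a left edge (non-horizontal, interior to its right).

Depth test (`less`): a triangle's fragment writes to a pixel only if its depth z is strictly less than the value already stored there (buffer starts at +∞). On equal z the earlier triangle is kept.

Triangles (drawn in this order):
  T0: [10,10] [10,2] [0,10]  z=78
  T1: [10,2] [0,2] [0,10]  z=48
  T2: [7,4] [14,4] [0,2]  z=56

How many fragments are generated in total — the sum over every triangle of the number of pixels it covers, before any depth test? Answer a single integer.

T0:
  2·area = 80  (B↔C swapped to make it positive)
  edge (10, 10)→(0, 10): d=(-10,0) right/bottom  bias=-1
  edge (0, 10)→(10, 2): d=(10,-8) top-left  bias=+0
  edge (10, 2)→(10, 10): d=(0,8) right/bottom  bias=-1
    (4,1)@(9, 3): e=[70,2,8] → █
    (5,1)@(11, 3): e=[70,18,-8] → ·
    (3,2)@(7, 5): e=[50,6,24] → █
    (5,2)@(11, 5): e=[50,38,-8] → ·
    (2,3)@(5, 7): e=[30,10,40] → █
    (5,3)@(11, 7): e=[30,58,-8] → ·
    (1,4)@(3, 9): e=[10,14,56] → █
    (5,4)@(11, 9): e=[10,78,-8] → ·
    (1,5)@(3, 11): e=[-10,34,56] → ·
    (2,5)@(5, 11): e=[-10,50,40] → ·
    (3,5)@(7, 11): e=[-10,66,24] → ·
    (4,5)@(9, 11): e=[-10,82,8] → ·
  covered (10 px):
    · · · · · · · · ·
    · · · · █ · · · ·
    · · · █ █ · · · ·
    · · █ █ █ · · · ·
    · █ █ █ █ · · · ·
    · · · · · · · · ·
    · · · · · · · · ·
    · · · · · · · · ·
T1:
  2·area = 80  (B↔C swapped to make it positive)
  edge (10, 2)→(0, 10): d=(-10,8) right/bottom  bias=-1
  edge (0, 10)→(0, 2): d=(0,-8) top-left  bias=+0
  edge (0, 2)→(10, 2): d=(10,0) top-left  bias=+0
    (0,1)@(1, 3): e=[62,8,10] → █
    (1,1)@(3, 3): e=[46,24,10] → █
    (2,1)@(5, 3): e=[30,40,10] → █
    (3,1)@(7, 3): e=[14,56,10] → █
    (4,1)@(9, 3): e=[-2,72,10] → ·
    (0,2)@(1, 5): e=[42,8,30] → █
    (3,2)@(7, 5): e=[-6,56,30] → ·
    (0,3)@(1, 7): e=[22,8,50] → █
    (2,3)@(5, 7): e=[-10,40,50] → ·
    (0,4)@(1, 9): e=[2,8,70] → █
    (1,4)@(3, 9): e=[-14,24,70] → ·
    (0,5)@(1, 11): e=[-18,8,90] → ·
  covered (10 px):
    · · · · · · · · ·
    █ █ █ █ · · · · ·
    █ █ █ · · · · · ·
    █ █ · · · · · · ·
    █ · · · · · · · ·
    · · · · · · · · ·
    · · · · · · · · ·
    · · · · · · · · ·
T2:
  2·area = 14  (B↔C swapped to make it positive)
  edge (7, 4)→(0, 2): d=(-7,-2) top-left  bias=+0
  edge (0, 2)→(14, 4): d=(14,2) right/bottom  bias=-1
  edge (14, 4)→(7, 4): d=(-7,0) right/bottom  bias=-1
    (2,1)@(5, 3): e=[3,4,7] → █
    (3,1)@(7, 3): e=[7,0,7] → ·  [on edge]
    (2,2)@(5, 5): e=[-11,32,-7] → ·
  covered (1 px):
    · · · · · · · · ·
    · · █ · · · · · ·
    · · · · · · · · ·
    · · · · · · · · ·
    · · · · · · · · ·
    · · · · · · · · ·
    · · · · · · · · ·
    · · · · · · · · ·

Final: 21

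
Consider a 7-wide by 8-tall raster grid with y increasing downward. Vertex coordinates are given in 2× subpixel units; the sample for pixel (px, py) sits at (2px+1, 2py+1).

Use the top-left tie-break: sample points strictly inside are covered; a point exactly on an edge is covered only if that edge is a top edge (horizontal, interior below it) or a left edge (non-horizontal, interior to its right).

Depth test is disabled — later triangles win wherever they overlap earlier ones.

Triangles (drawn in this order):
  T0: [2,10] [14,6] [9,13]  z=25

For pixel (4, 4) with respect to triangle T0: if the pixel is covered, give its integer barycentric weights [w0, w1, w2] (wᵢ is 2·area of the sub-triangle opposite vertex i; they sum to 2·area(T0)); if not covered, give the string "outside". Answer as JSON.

T0:
  2·area = 64
  edge (2, 10)→(14, 6): d=(12,-4) top-left  bias=+0
  edge (14, 6)→(9, 13): d=(-5,7) right/bottom  bias=-1
  edge (9, 13)→(2, 10): d=(-7,-3) top-left  bias=+0
    (5,3)@(11, 7): e=[0,16,48] → #  [on edge]
    (6,3)@(13, 7): e=[8,2,54] → #
    (2,4)@(5, 9): e=[0,48,16] → #  [on edge]
    (3,4)@(7, 9): e=[8,34,22] → #
    (4,4)@(9, 9): e=[16,20,28] → #
    (6,4)@(13, 9): e=[32,-8,40] → ·
    (2,5)@(5, 11): e=[24,38,2] → #
    (5,5)@(11, 11): e=[48,-4,20] → ·
    (2,6)@(5, 13): e=[48,28,-12] → ·
    (3,6)@(7, 13): e=[56,14,-6] → ·
    (4,6)@(9, 13): e=[64,0,0] → ·  [on edge]
  covered (9 px):
    · · · · · · ·
    · · · · · · ·
    · · · · · · ·
    · · · · · # #
    · · # # # # ·
    · · # # # · ·
    · · · · · · ·
    · · · · · · ·

Final: [20,28,16]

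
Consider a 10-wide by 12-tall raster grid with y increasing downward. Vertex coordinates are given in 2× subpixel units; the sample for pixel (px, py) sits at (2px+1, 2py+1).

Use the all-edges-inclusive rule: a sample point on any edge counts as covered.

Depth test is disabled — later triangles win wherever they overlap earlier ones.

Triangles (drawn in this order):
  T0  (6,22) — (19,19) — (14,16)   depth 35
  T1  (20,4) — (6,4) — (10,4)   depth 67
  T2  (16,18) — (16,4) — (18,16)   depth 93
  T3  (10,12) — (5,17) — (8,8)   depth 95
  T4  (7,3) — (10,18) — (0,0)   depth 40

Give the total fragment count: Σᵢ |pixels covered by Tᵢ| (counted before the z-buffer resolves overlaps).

T0:
  2·area = 54  (B↔C swapped to make it positive)
  edge (6, 22)→(14, 16): d=(8,-6) inclusive
  edge (14, 16)→(19, 19): d=(5,3) inclusive
  edge (19, 19)→(6, 22): d=(-13,3) inclusive
    (4,6)@(9, 13): e=[-54,0,108] → ·  [on edge]
    (6,8)@(13, 17): e=[2,8,44] → #
    (7,8)@(15, 17): e=[14,2,38] → #
    (8,8)@(17, 17): e=[26,-4,32] → ·
    (5,9)@(11, 19): e=[6,24,24] → #
    (8,9)@(17, 19): e=[42,6,6] → #
    (9,9)@(19, 19): e=[54,0,0] → #  [on edge]
    (4,10)@(9, 21): e=[10,40,4] → #
    (5,10)@(11, 21): e=[22,34,-2] → ·
    (6,10)@(13, 21): e=[34,28,-8] → ·
    (7,10)@(15, 21): e=[46,22,-14] → ·
    (8,10)@(17, 21): e=[58,16,-20] → ·
  covered (8 px):
    · · · · · · · · · ·
    · · · · · · · · · ·
    · · · · · · · · · ·
    · · · · · · · · · ·
    · · · · · · · · · ·
    · · · · · · · · · ·
    · · · · · · · · · ·
    · · · · · · · · · ·
    · · · · · · # # · ·
    · · · · · # # # # #
    · · · · # · · · · ·
    · · · · · · · · · ·
T1:
  degenerate (2·area = 0) — covers nothing
T2:
  2·area = 28
  edge (16, 18)→(16, 4): d=(0,-14) inclusive
  edge (16, 4)→(18, 16): d=(2,12) inclusive
  edge (18, 16)→(16, 18): d=(-2,2) inclusive
    (8,5)@(17, 11): e=[14,2,12] → #
    (9,5)@(19, 11): e=[42,-22,8] → ·
    (8,6)@(17, 13): e=[14,6,8] → #
    (9,6)@(19, 13): e=[42,-18,4] → ·
    (8,7)@(17, 15): e=[14,10,4] → #
    (9,7)@(19, 15): e=[42,-14,0] → ·  [on edge]
    (8,8)@(17, 17): e=[14,14,0] → #  [on edge]
    (9,8)@(19, 17): e=[42,-10,-4] → ·
    (7,9)@(15, 19): e=[-14,42,0] → ·  [on edge]
    (8,9)@(17, 19): e=[14,18,-4] → ·
    (6,10)@(13, 21): e=[-42,70,0] → ·  [on edge]
    (5,11)@(11, 23): e=[-70,98,0] → ·  [on edge]
  covered (4 px):
    · · · · · · · · · ·
    · · · · · · · · · ·
    · · · · · · · · · ·
    · · · · · · · · · ·
    · · · · · · · · · ·
    · · · · · · · · # ·
    · · · · · · · · # ·
    · · · · · · · · # ·
    · · · · · · · · # ·
    · · · · · · · · · ·
    · · · · · · · · · ·
    · · · · · · · · · ·
T3:
  2·area = 30
  edge (10, 12)→(5, 17): d=(-5,5) inclusive
  edge (5, 17)→(8, 8): d=(3,-9) inclusive
  edge (8, 8)→(10, 12): d=(2,4) inclusive
    (9,1)@(19, 3): e=[0,84,-54] → ·  [on edge]
    (4,2)@(9, 5): e=[40,0,-10] → ·  [on edge]
    (8,2)@(17, 5): e=[0,72,-42] → ·  [on edge]
    (7,3)@(15, 7): e=[0,60,-30] → ·  [on edge]
    (6,4)@(13, 9): e=[0,48,-18] → ·  [on edge]
    (3,5)@(7, 11): e=[20,0,10] → #  [on edge]
    (4,5)@(9, 11): e=[10,18,2] → #
    (5,5)@(11, 11): e=[0,36,-6] → ·  [on edge]
    (3,6)@(7, 13): e=[10,6,14] → #
    (4,6)@(9, 13): e=[0,24,6] → #  [on edge]
    (5,6)@(11, 13): e=[-10,42,-2] → ·
    (3,7)@(7, 15): e=[0,12,18] → #  [on edge]
    (2,8)@(5, 17): e=[0,0,30] → #  [on edge]
    (1,9)@(3, 19): e=[0,-12,42] → ·  [on edge]
    (0,10)@(1, 21): e=[0,-24,54] → ·  [on edge]
    (1,11)@(3, 23): e=[-20,0,50] → ·  [on edge]
  covered (6 px):
    · · · · · · · · · ·
    · · · · · · · · · ·
    · · · · · · · · · ·
    · · · · · · · · · ·
    · · · · · · · · · ·
    · · · # # · · · · ·
    · · · # # · · · · ·
    · · · # · · · · · ·
    · · # · · · · · · ·
    · · · · · · · · · ·
    · · · · · · · · · ·
    · · · · · · · · · ·
T4:
  2·area = 96
  edge (7, 3)→(10, 18): d=(3,15) inclusive
  edge (10, 18)→(0, 0): d=(-10,-18) inclusive
  edge (0, 0)→(7, 3): d=(7,3) inclusive
    (0,0)@(1, 1): e=[84,8,4] → #
    (1,0)@(3, 1): e=[54,44,-2] → ·
    (0,1)@(1, 3): e=[90,-12,18] → ·
    (1,1)@(3, 3): e=[60,24,12] → #
    (2,1)@(5, 3): e=[30,60,6] → #
    (3,1)@(7, 3): e=[0,96,0] → #  [on edge]
    (4,1)@(9, 3): e=[-30,132,-6] → ·
    (1,2)@(3, 5): e=[66,4,26] → #
    (4,2)@(9, 5): e=[-24,112,8] → ·
    (1,3)@(3, 7): e=[72,-16,40] → ·
    (2,3)@(5, 7): e=[42,20,34] → #
    (4,3)@(9, 7): e=[-18,92,22] → ·
    (2,4)@(5, 9): e=[48,0,48] → #  [on edge]
    (4,6)@(9, 13): e=[0,32,64] → #  [on edge]
    (5,11)@(11, 23): e=[0,-32,128] → ·  [on edge]
  covered (14 px):
    # · · · · · · · · ·
    · # # # · · · · · ·
    · # # # · · · · · ·
    · · # # · · · · · ·
    · · # # · · · · · ·
    · · · # · · · · · ·
    · · · · # · · · · ·
    · · · · # · · · · ·
    · · · · · · · · · ·
    · · · · · · · · · ·
    · · · · · · · · · ·
    · · · · · · · · · ·

Final: 32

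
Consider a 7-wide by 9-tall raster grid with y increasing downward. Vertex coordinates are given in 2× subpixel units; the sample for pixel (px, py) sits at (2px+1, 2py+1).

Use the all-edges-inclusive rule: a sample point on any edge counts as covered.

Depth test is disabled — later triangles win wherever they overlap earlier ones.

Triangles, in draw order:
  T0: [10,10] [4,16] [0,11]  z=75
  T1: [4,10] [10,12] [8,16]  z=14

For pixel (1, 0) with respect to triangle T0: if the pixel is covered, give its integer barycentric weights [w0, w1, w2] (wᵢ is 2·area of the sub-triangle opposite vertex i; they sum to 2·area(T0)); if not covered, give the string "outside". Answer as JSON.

T0:
  2·area = 54
  edge (10, 10)→(4, 16): d=(-6,6) inclusive
  edge (4, 16)→(0, 11): d=(-4,-5) inclusive
  edge (0, 11)→(10, 10): d=(10,-1) inclusive
    (6,3)@(13, 7): e=[0,81,-27] → ·  [on edge]
    (5,4)@(11, 9): e=[0,63,-9] → ·  [on edge]
    (0,5)@(1, 11): e=[48,5,1] → #
    (1,5)@(3, 11): e=[36,15,3] → #
    (2,5)@(5, 11): e=[24,25,5] → #
    (3,5)@(7, 11): e=[12,35,7] → #
    (4,5)@(9, 11): e=[0,45,9] → #  [on edge]
    (5,5)@(11, 11): e=[-12,55,11] → ·
    (0,6)@(1, 13): e=[36,-3,21] → ·
    (1,6)@(3, 13): e=[24,7,23] → #
    (3,6)@(7, 13): e=[0,27,27] → #  [on edge]
    (4,6)@(9, 13): e=[-12,37,29] → ·
    (2,7)@(5, 15): e=[0,9,45] → #  [on edge]
    (1,8)@(3, 17): e=[0,-9,63] → ·  [on edge]
  covered (9 px):
    · · · · · · ·
    · · · · · · ·
    · · · · · · ·
    · · · · · · ·
    · · · · · · ·
    # # # # # · ·
    · # # # · · ·
    · · # · · · ·
    · · · · · · ·
T1:
  2·area = 28
  edge (4, 10)→(10, 12): d=(6,2) inclusive
  edge (10, 12)→(8, 16): d=(-2,4) inclusive
  edge (8, 16)→(4, 10): d=(-4,-6) inclusive
    (0,4)@(1, 9): e=[0,42,-14] → ·  [on edge]
    (2,5)@(5, 11): e=[4,22,2] → #
    (3,5)@(7, 11): e=[0,14,14] → #  [on edge]
    (4,5)@(9, 11): e=[-4,6,26] → ·
    (2,6)@(5, 13): e=[16,18,-6] → ·
    (3,6)@(7, 13): e=[12,10,6] → #
    (4,6)@(9, 13): e=[8,2,18] → #
    (5,6)@(11, 13): e=[4,-6,30] → ·
    (6,6)@(13, 13): e=[0,-14,42] → ·  [on edge]
    (3,7)@(7, 15): e=[24,6,-2] → ·
    (4,7)@(9, 15): e=[20,-2,10] → ·
  covered (4 px):
    · · · · · · ·
    · · · · · · ·
    · · · · · · ·
    · · · · · · ·
    · · · · · · ·
    · · # # · · ·
    · · · # # · ·
    · · · · · · ·
    · · · · · · ·

Result: "outside"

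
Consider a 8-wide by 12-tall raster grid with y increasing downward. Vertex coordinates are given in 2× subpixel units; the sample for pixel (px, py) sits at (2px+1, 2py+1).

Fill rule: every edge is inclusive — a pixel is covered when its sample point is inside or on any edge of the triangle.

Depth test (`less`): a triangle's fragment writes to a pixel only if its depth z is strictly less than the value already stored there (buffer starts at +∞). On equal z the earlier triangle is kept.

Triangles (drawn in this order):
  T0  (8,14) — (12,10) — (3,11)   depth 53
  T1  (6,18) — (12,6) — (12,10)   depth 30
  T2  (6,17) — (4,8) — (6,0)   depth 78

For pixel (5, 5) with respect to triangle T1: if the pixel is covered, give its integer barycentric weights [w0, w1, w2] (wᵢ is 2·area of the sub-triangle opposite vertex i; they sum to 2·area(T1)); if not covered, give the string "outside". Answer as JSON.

T0:
  2·area = 32  (B↔C swapped to make it positive)
  edge (8, 14)→(3, 11): d=(-5,-3) inclusive
  edge (3, 11)→(12, 10): d=(9,-1) inclusive
  edge (12, 10)→(8, 14): d=(-4,4) inclusive
    (7,3)@(15, 7): e=[56,-24,0] → ·  [on edge]
    (6,4)@(13, 9): e=[40,-8,0] → ·  [on edge]
    (1,5)@(3, 11): e=[0,0,32] → #  [on edge]
    (2,5)@(5, 11): e=[6,2,24] → #
    (3,5)@(7, 11): e=[12,4,16] → #
    (4,5)@(9, 11): e=[18,6,8] → #
    (5,5)@(11, 11): e=[24,8,0] → #  [on edge]
    (6,5)@(13, 11): e=[30,10,-8] → ·
    (1,6)@(3, 13): e=[-10,18,24] → ·
    (2,6)@(5, 13): e=[-4,20,16] → ·
    (3,6)@(7, 13): e=[2,22,8] → #
    (4,6)@(9, 13): e=[8,24,0] → #  [on edge]
    (3,7)@(7, 15): e=[-8,40,0] → ·  [on edge]
    (2,8)@(5, 17): e=[-24,56,0] → ·  [on edge]
    (6,8)@(13, 17): e=[0,64,-32] → ·  [on edge]
    (1,9)@(3, 19): e=[-40,72,0] → ·  [on edge]
    (0,10)@(1, 21): e=[-56,88,0] → ·  [on edge]
  covered (7 px):
    · · · · · · · ·
    · · · · · · · ·
    · · · · · · · ·
    · · · · · · · ·
    · · · · · · · ·
    · # # # # # · ·
    · · · # # · · ·
    · · · · · · · ·
    · · · · · · · ·
    · · · · · · · ·
    · · · · · · · ·
    · · · · · · · ·
T1:
  2·area = 24
  edge (6, 18)→(12, 6): d=(6,-12) inclusive
  edge (12, 6)→(12, 10): d=(0,4) inclusive
  edge (12, 10)→(6, 18): d=(-6,8) inclusive
    (5,4)@(11, 9): e=[6,4,14] → #
    (6,4)@(13, 9): e=[30,-4,-2] → ·
    (5,5)@(11, 11): e=[18,4,2] → #
    (6,5)@(13, 11): e=[42,-4,-14] → ·
    (4,6)@(9, 13): e=[6,12,6] → #
    (5,6)@(11, 13): e=[30,4,-10] → ·
    (4,7)@(9, 15): e=[18,12,-6] → ·
  covered (3 px):
    · · · · · · · ·
    · · · · · · · ·
    · · · · · · · ·
    · · · · · · · ·
    · · · · · # · ·
    · · · · · # · ·
    · · · · # · · ·
    · · · · · · · ·
    · · · · · · · ·
    · · · · · · · ·
    · · · · · · · ·
    · · · · · · · ·
T2:
  2·area = 34
  edge (6, 17)→(4, 8): d=(-2,-9) inclusive
  edge (4, 8)→(6, 0): d=(2,-8) inclusive
  edge (6, 0)→(6, 17): d=(0,17) inclusive
    (2,2)@(5, 5): e=[15,2,17] → #
    (3,2)@(7, 5): e=[33,18,-17] → ·
    (2,3)@(5, 7): e=[11,6,17] → #
    (3,3)@(7, 7): e=[29,22,-17] → ·
    (2,4)@(5, 9): e=[7,10,17] → #
    (3,4)@(7, 9): e=[25,26,-17] → ·
    (2,5)@(5, 11): e=[3,14,17] → #
    (3,5)@(7, 11): e=[21,30,-17] → ·
    (2,6)@(5, 13): e=[-1,18,17] → ·
  covered (4 px):
    · · · · · · · ·
    · · · · · · · ·
    · · # · · · · ·
    · · # · · · · ·
    · · # · · · · ·
    · · # · · · · ·
    · · · · · · · ·
    · · · · · · · ·
    · · · · · · · ·
    · · · · · · · ·
    · · · · · · · ·
    · · · · · · · ·

Answer: [4,2,18]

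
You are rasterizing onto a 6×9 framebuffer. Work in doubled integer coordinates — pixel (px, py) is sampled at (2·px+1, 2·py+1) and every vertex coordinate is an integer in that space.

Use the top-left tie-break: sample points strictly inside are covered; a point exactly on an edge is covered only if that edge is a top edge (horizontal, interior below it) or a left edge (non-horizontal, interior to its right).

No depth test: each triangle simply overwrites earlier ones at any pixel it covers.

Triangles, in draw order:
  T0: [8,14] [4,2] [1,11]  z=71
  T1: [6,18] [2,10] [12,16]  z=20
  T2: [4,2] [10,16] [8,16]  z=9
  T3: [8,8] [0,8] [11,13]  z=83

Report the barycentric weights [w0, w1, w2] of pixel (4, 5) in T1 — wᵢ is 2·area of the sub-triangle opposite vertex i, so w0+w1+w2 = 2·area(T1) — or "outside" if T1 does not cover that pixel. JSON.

T0:
  2·area = 72  (B↔C swapped to make it positive)
  edge (8, 14)→(1, 11): d=(-7,-3) top-left  bias=+0
  edge (1, 11)→(4, 2): d=(3,-9) top-left  bias=+0
  edge (4, 2)→(8, 14): d=(4,12) right/bottom  bias=-1
    (1,2)@(3, 5): e=[48,0,24] → █  [on edge]
    (2,2)@(5, 5): e=[54,18,0] → ·  [on edge]
    (1,3)@(3, 7): e=[34,6,32] → █
    (2,3)@(5, 7): e=[40,24,8] → █
    (3,3)@(7, 7): e=[46,42,-16] → ·
    (1,4)@(3, 9): e=[20,12,40] → █
    (3,4)@(7, 9): e=[32,48,-8] → ·
    (0,5)@(1, 11): e=[0,0,72] → █  [on edge]
    (3,5)@(7, 11): e=[18,54,0] → ·  [on edge]
    (0,6)@(1, 13): e=[-14,6,80] → ·
    (1,6)@(3, 13): e=[-8,24,56] → ·
    (2,6)@(5, 13): e=[-2,42,32] → ·
    (4,8)@(9, 17): e=[-18,90,0] → ·  [on edge]
  covered (9 px):
    · · · · · ·
    · · · · · ·
    · █ · · · ·
    · █ █ · · ·
    · █ █ · · ·
    █ █ █ · · ·
    · · · █ · ·
    · · · · · ·
    · · · · · ·
T1:
  2·area = 56
  edge (6, 18)→(2, 10): d=(-4,-8) top-left  bias=+0
  edge (2, 10)→(12, 16): d=(10,6) right/bottom  bias=-1
  edge (12, 16)→(6, 18): d=(-6,2) right/bottom  bias=-1
    (1,5)@(3, 11): e=[4,4,48] → █
    (2,5)@(5, 11): e=[20,-8,44] → ·
    (1,6)@(3, 13): e=[-4,24,36] → ·
    (2,6)@(5, 13): e=[12,12,32] → █
    (3,6)@(7, 13): e=[28,0,28] → ·  [on edge]
    (2,7)@(5, 15): e=[4,32,20] → █
    (3,7)@(7, 15): e=[20,20,16] → █
    (4,7)@(9, 15): e=[36,8,12] → █
    (5,7)@(11, 15): e=[52,-4,8] → ·
    (2,8)@(5, 17): e=[-4,52,8] → ·
    (3,8)@(7, 17): e=[12,40,4] → █
    (4,8)@(9, 17): e=[28,28,0] → ·  [on edge]
  covered (6 px):
    · · · · · ·
    · · · · · ·
    · · · · · ·
    · · · · · ·
    · · · · · ·
    · █ · · · ·
    · · █ · · ·
    · · █ █ █ ·
    · · · █ · ·
T2:
  2·area = 28
  edge (4, 2)→(10, 16): d=(6,14) right/bottom  bias=-1
  edge (10, 16)→(8, 16): d=(-2,0) right/bottom  bias=-1
  edge (8, 16)→(4, 2): d=(-4,-14) top-left  bias=+0
    (2,2)@(5, 5): e=[4,22,2] → █
    (3,2)@(7, 5): e=[-24,22,30] → ·
    (2,3)@(5, 7): e=[16,18,-6] → ·
    (3,4)@(7, 9): e=[0,14,14] → ·  [on edge]
    (3,5)@(7, 11): e=[12,10,6] → █
    (4,5)@(9, 11): e=[-16,10,34] → ·
    (3,6)@(7, 13): e=[24,6,-2] → ·
    (4,7)@(9, 15): e=[8,2,18] → █
    (5,7)@(11, 15): e=[-20,2,46] → ·
    (4,8)@(9, 17): e=[20,-2,10] → ·
  covered (3 px):
    · · · · · ·
    · · · · · ·
    · · █ · · ·
    · · · · · ·
    · · · · · ·
    · · · █ · ·
    · · · · · ·
    · · · · █ ·
    · · · · · ·
T3:
  2·area = 40  (B↔C swapped to make it positive)
  edge (8, 8)→(11, 13): d=(3,5) right/bottom  bias=-1
  edge (11, 13)→(0, 8): d=(-11,-5) top-left  bias=+0
  edge (0, 8)→(8, 8): d=(8,0) top-left  bias=+0
    (2,1)@(5, 3): e=[0,80,-40] → ·  [on edge]
    (1,4)@(3, 9): e=[28,4,8] → █
    (2,4)@(5, 9): e=[18,14,8] → █
    (3,4)@(7, 9): e=[8,24,8] → █
    (4,4)@(9, 9): e=[-2,34,8] → ·
    (1,5)@(3, 11): e=[34,-18,24] → ·
    (2,5)@(5, 11): e=[24,-8,24] → ·
    (3,5)@(7, 11): e=[14,2,24] → █
    (4,5)@(9, 11): e=[4,12,24] → █
    (5,5)@(11, 11): e=[-6,22,24] → ·
    (3,6)@(7, 13): e=[20,-20,40] → ·
    (4,6)@(9, 13): e=[10,-10,40] → ·
    (5,6)@(11, 13): e=[0,0,40] → ·  [on edge]
  covered (5 px):
    · · · · · ·
    · · · · · ·
    · · · · · ·
    · · · · · ·
    · █ █ █ · ·
    · · · █ █ ·
    · · · · · ·
    · · · · · ·
    · · · · · ·

Result: "outside"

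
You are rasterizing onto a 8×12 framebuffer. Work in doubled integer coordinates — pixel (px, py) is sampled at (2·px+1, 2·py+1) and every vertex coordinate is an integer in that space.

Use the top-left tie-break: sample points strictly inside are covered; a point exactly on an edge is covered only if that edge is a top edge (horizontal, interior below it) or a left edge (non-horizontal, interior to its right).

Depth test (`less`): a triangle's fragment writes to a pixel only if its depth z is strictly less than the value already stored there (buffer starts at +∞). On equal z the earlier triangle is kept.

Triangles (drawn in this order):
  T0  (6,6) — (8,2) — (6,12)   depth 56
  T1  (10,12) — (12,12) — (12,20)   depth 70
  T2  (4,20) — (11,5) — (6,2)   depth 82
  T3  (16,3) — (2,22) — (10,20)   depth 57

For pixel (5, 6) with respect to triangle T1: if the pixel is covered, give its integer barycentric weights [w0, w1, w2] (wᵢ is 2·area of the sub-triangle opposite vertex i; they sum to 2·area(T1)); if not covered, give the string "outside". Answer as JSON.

T0:
  2·area = 12
  edge (6, 6)→(8, 2): d=(2,-4) top-left  bias=+0
  edge (8, 2)→(6, 12): d=(-2,10) right/bottom  bias=-1
  edge (6, 12)→(6, 6): d=(0,-6) top-left  bias=+0
    (3,2)@(7, 5): e=[2,4,6] → X
    (4,2)@(9, 5): e=[10,-16,18] → .
    (3,3)@(7, 7): e=[6,0,6] → .  [on edge]
    (2,8)@(5, 17): e=[18,0,-6] → .  [on edge]
  covered (1 px):
    . . . . . . . .
    . . . . . . . .
    . . . X . . . .
    . . . . . . . .
    . . . . . . . .
    . . . . . . . .
    . . . . . . . .
    . . . . . . . .
    . . . . . . . .
    . . . . . . . .
    . . . . . . . .
    . . . . . . . .
T1:
  2·area = 16
  edge (10, 12)→(12, 12): d=(2,0) top-left  bias=+0
  edge (12, 12)→(12, 20): d=(0,8) right/bottom  bias=-1
  edge (12, 20)→(10, 12): d=(-2,-8) top-left  bias=+0
    (5,6)@(11, 13): e=[2,8,6] → X
    (6,6)@(13, 13): e=[2,-8,22] → .
    (5,7)@(11, 15): e=[6,8,2] → X
    (6,7)@(13, 15): e=[6,-8,18] → .
    (5,8)@(11, 17): e=[10,8,-2] → .
  covered (2 px):
    . . . . . . . .
    . . . . . . . .
    . . . . . . . .
    . . . . . . . .
    . . . . . . . .
    . . . . . . . .
    . . . . . X . .
    . . . . . X . .
    . . . . . . . .
    . . . . . . . .
    . . . . . . . .
    . . . . . . . .
T2:
  2·area = 96  (B↔C swapped to make it positive)
  edge (4, 20)→(6, 2): d=(2,-18) top-left  bias=+0
  edge (6, 2)→(11, 5): d=(5,3) right/bottom  bias=-1
  edge (11, 5)→(4, 20): d=(-7,15) right/bottom  bias=-1
    (3,1)@(7, 3): e=[20,2,74] → X
    (4,1)@(9, 3): e=[56,-4,44] → .
    (3,2)@(7, 5): e=[24,12,60] → X
    (4,2)@(9, 5): e=[60,6,30] → X
    (5,2)@(11, 5): e=[96,0,0] → .  [on edge]
    (3,3)@(7, 7): e=[28,22,46] → X
    (5,3)@(11, 7): e=[100,10,-14] → .
    (3,4)@(7, 9): e=[32,32,32] → X
    (5,4)@(11, 9): e=[104,20,-28] → .
    (2,5)@(5, 11): e=[0,48,48] → X  [on edge]
    (4,5)@(9, 11): e=[72,36,-12] → .
    (2,6)@(5, 13): e=[4,58,34] → X
  covered (13 px):
    . . . . . . . .
    . . . X . . . .
    . . . X X . . .
    . . . X X . . .
    . . . X X . . .
    . . X X . . . .
    . . X X . . . .
    . . X . . . . .
    . . X . . . . .
    . . . . . . . .
    . . . . . . . .
    . . . . . . . .
T3:
  2·area = 124  (B↔C swapped to make it positive)
  edge (16, 3)→(10, 20): d=(-6,17) right/bottom  bias=-1
  edge (10, 20)→(2, 22): d=(-8,2) right/bottom  bias=-1
  edge (2, 22)→(16, 3): d=(14,-19) top-left  bias=+0
    (7,2)@(15, 5): e=[5,110,9] → X
    (7,3)@(15, 7): e=[-7,94,37] → .
    (6,4)@(13, 9): e=[15,82,27] → X
    (7,4)@(15, 9): e=[-19,78,65] → .
    (5,5)@(11, 11): e=[37,70,17] → X
    (7,5)@(15, 11): e=[-31,62,93] → .
    (4,6)@(9, 13): e=[59,58,7] → X
    (6,6)@(13, 13): e=[-9,50,83] → .
    (4,7)@(9, 15): e=[47,42,35] → X
    (6,7)@(13, 15): e=[-21,34,111] → .
    (3,8)@(7, 17): e=[69,30,25] → X
    (6,8)@(13, 17): e=[-33,18,139] → .
  covered (16 px):
    . . . . . . . .
    . . . . . . . .
    . . . . . . . X
    . . . . . . . .
    . . . . . . X .
    . . . . . X X .
    . . . . X X . .
    . . . . X X . .
    . . . X X X . .
    . . X X X . . .
    . X X . . . . .
    . . . . . . . .

Final: [8,6,2]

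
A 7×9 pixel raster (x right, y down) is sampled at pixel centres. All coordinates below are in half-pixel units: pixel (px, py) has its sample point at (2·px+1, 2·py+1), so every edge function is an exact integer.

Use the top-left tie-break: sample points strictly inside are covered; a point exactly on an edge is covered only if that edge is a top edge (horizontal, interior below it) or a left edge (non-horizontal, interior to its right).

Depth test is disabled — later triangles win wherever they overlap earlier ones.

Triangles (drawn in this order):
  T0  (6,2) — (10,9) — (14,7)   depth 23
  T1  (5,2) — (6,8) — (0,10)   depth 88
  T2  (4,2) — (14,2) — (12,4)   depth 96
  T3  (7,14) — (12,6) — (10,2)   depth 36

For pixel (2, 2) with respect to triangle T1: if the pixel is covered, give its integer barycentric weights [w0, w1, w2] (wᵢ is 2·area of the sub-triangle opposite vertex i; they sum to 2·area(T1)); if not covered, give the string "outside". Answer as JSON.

T0:
  2·area = 36  (B↔C swapped to make it positive)
  edge (6, 2)→(14, 7): d=(8,5) right/bottom  bias=-1
  edge (14, 7)→(10, 9): d=(-4,2) right/bottom  bias=-1
  edge (10, 9)→(6, 2): d=(-4,-7) top-left  bias=+0
    (3,1)@(7, 3): e=[3,30,3] → X
    (4,1)@(9, 3): e=[-7,26,17] → .
    (3,2)@(7, 5): e=[19,22,-5] → .
    (4,2)@(9, 5): e=[9,18,9] → X
    (5,2)@(11, 5): e=[-1,14,23] → .
    (4,3)@(9, 7): e=[25,10,1] → X
    (5,3)@(11, 7): e=[15,6,15] → X
    (6,3)@(13, 7): e=[5,2,29] → X
    (4,4)@(9, 9): e=[41,2,-7] → .
    (5,4)@(11, 9): e=[31,-2,7] → .
    (6,4)@(13, 9): e=[21,-6,21] → .
  covered (5 px):
    . . . . . . .
    . . . X . . .
    . . . . X . .
    . . . . X X X
    . . . . . . .
    . . . . . . .
    . . . . . . .
    . . . . . . .
    . . . . . . .
T1:
  2·area = 38
  edge (5, 2)→(6, 8): d=(1,6) right/bottom  bias=-1
  edge (6, 8)→(0, 10): d=(-6,2) right/bottom  bias=-1
  edge (0, 10)→(5, 2): d=(5,-8) top-left  bias=+0
    (2,1)@(5, 3): e=[1,32,5] → X
    (3,1)@(7, 3): e=[-11,28,21] → .
    (2,2)@(5, 5): e=[3,20,15] → X
    (3,2)@(7, 5): e=[-9,16,31] → .
    (1,3)@(3, 7): e=[17,12,9] → X
    (3,3)@(7, 7): e=[-7,4,41] → .
    (4,3)@(9, 7): e=[-19,0,57] → .  [on edge]
    (0,4)@(1, 9): e=[31,4,3] → X
    (1,4)@(3, 9): e=[19,0,19] → .  [on edge]
    (2,4)@(5, 9): e=[7,-4,35] → .
    (0,5)@(1, 11): e=[33,-8,13] → .
  covered (5 px):
    . . . . . . .
    . . X . . . .
    . . X . . . .
    . X X . . . .
    X . . . . . .
    . . . . . . .
    . . . . . . .
    . . . . . . .
    . . . . . . .
T2:
  2·area = 20
  edge (4, 2)→(14, 2): d=(10,0) top-left  bias=+0
  edge (14, 2)→(12, 4): d=(-2,2) right/bottom  bias=-1
  edge (12, 4)→(4, 2): d=(-8,-2) top-left  bias=+0
    (4,1)@(9, 3): e=[10,8,2] → X
    (5,1)@(11, 3): e=[10,4,6] → X
    (6,1)@(13, 3): e=[10,0,10] → .  [on edge]
    (4,2)@(9, 5): e=[30,4,-14] → .
    (5,2)@(11, 5): e=[30,0,-10] → .  [on edge]
    (4,3)@(9, 7): e=[50,0,-30] → .  [on edge]
    (3,4)@(7, 9): e=[70,0,-50] → .  [on edge]
    (2,5)@(5, 11): e=[90,0,-70] → .  [on edge]
    (1,6)@(3, 13): e=[110,0,-90] → .  [on edge]
    (0,7)@(1, 15): e=[130,0,-110] → .  [on edge]
  covered (2 px):
    . . . . . . .
    . . . . X X .
    . . . . . . .
    . . . . . . .
    . . . . . . .
    . . . . . . .
    . . . . . . .
    . . . . . . .
    . . . . . . .
T3:
  2·area = 36  (B↔C swapped to make it positive)
  edge (7, 14)→(10, 2): d=(3,-12) top-left  bias=+0
  edge (10, 2)→(12, 6): d=(2,4) right/bottom  bias=-1
  edge (12, 6)→(7, 14): d=(-5,8) right/bottom  bias=-1
    (5,2)@(11, 5): e=[21,2,13] → X
    (6,2)@(13, 5): e=[45,-6,-3] → .
    (4,3)@(9, 7): e=[3,14,19] → X
    (6,3)@(13, 7): e=[51,-2,-13] → .
    (4,4)@(9, 9): e=[9,18,9] → X
    (5,4)@(11, 9): e=[33,10,-7] → .
    (4,5)@(9, 11): e=[15,22,-1] → .
  covered (4 px):
    . . . . . . .
    . . . . . . .
    . . . . . X .
    . . . . X X .
    . . . . X . .
    . . . . . . .
    . . . . . . .
    . . . . . . .
    . . . . . . .

Answer: [20,15,3]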